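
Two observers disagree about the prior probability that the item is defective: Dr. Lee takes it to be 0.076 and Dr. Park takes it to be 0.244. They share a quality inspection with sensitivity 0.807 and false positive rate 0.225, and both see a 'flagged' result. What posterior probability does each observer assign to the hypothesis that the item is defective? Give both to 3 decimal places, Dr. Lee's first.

Dr. Lee: 0.228; Dr. Park: 0.537

The likelihood ratio for a 'flagged' result is 0.807/0.225 = 3.5867.
Dr. Lee: prior odds 0.076/0.924 = 0.082251; posterior odds 0.29501; posterior probability 0.228.
Dr. Park: prior odds 0.244/0.756 = 0.32275; posterior odds 1.1576; posterior probability 0.537.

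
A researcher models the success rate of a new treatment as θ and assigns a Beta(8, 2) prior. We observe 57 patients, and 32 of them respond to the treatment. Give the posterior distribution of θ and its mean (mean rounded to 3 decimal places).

Observing 32 successes and 25 failures updates Beta(8, 2) by adding the success and failure counts to the two shape parameters: α = 8+32 = 40, β = 2+25 = 27.
Posterior mean = α/(α+β) = 40/67 = 0.597.

Posterior: Beta(40, 27); mean ≈ 0.597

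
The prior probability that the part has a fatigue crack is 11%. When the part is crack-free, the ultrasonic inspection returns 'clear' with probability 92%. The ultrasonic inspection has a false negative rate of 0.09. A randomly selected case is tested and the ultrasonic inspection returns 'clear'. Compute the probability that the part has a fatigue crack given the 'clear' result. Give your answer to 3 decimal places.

P(H | E) ≈ 0.012

Write H for 'the part has a fatigue crack'. Prior odds H:¬H = 0.11/0.89 = 0.12360. For the 'clear' outcome, the likelihood ratio is 0.09/0.92 = 0.097826.
Posterior odds = 0.12360 × 0.097826 = 0.012091, so P(H|E) = 0.012091/(1+0.012091) = 0.012.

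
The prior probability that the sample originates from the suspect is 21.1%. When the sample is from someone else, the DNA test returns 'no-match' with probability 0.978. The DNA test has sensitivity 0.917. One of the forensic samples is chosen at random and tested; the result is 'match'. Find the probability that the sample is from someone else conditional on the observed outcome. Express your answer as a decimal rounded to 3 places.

P(¬H | E) ≈ 0.082

Let H be the event that the sample originates from the suspect. P(H) = 0.211, so P(¬H) = 0.789. With E the 'match' result, P(E|H) = 0.917 and P(E|¬H) = 0.022.
P(E) = 0.917·0.211 + 0.022·0.789 = 0.19349 + 0.017358 = 0.21085.
By Bayes' theorem, P(H|E) = 0.19349 / 0.21085 = 0.918. Hence P(¬H|E) = 1 − 0.918 = 0.082.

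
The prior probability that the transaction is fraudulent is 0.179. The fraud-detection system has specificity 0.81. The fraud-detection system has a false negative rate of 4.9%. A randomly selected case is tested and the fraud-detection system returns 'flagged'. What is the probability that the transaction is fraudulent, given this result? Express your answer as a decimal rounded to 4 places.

Let H be the event that the transaction is fraudulent. P(H) = 0.179, so P(¬H) = 0.821. With E the 'flagged' result, P(E|H) = 0.951 and P(E|¬H) = 0.19.
P(E) = 0.951·0.179 + 0.19·0.821 = 0.17023 + 0.15599 = 0.32622.
By Bayes' theorem, P(H|E) = 0.17023 / 0.32622 = 0.5218.

P(H | E) ≈ 0.5218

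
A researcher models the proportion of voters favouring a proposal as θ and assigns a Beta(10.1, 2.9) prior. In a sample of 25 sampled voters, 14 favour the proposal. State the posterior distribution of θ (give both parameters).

The binomial likelihood is conjugate to the Beta prior: with 14 successes and 11 failures, the posterior is Beta(10.1+14, 2.9+11) = Beta(24.1, 13.9).

Posterior: Beta(24.1, 13.9)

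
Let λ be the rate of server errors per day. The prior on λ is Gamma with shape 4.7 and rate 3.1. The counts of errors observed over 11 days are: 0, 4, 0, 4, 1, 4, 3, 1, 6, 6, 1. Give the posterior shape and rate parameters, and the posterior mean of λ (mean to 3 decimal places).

The Poisson likelihood adds the total count to the shape and the number of exposure periods to the rate. Here ∑xᵢ = 30 and n = 11, so shape 4.7→34.7 and rate 3.1→14.1.
Posterior mean = shape/rate = 34.7/14.1 = 2.461.

Posterior: Gamma(shape=34.7, rate=14.1); mean ≈ 2.461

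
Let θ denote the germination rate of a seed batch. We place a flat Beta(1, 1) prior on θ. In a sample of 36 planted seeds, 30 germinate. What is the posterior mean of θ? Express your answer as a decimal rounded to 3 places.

The binomial likelihood is conjugate to the Beta prior: with 30 successes and 6 failures, the posterior is Beta(1+30, 1+6) = Beta(31, 7).
Posterior mean = α/(α+β) = 31/38 = 0.816.

Posterior mean ≈ 0.816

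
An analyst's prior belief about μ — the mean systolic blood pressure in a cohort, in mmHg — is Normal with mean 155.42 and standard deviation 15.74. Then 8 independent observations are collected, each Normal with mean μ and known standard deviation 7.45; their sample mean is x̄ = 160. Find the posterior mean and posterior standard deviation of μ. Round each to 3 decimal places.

Prior precision 1/τ₀² = 1/15.74² = 0.00403637; data precision n/σ² = 8/7.45² = 0.144138.
Posterior precision = 0.00403637 + 0.144138 = 0.148174, giving posterior SD = 1/√0.148174 = 2.598.
Posterior mean = (0.00403637·155.42 + 0.144138·160) / 0.148174 = 159.875.

Posterior mean ≈ 159.875; posterior SD ≈ 2.598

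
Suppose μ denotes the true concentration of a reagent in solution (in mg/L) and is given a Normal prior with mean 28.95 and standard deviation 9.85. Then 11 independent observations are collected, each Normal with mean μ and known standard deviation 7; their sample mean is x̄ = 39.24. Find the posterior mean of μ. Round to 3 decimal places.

Posterior mean ≈ 38.788

With known σ, the Normal prior is conjugate. Weight on the data is w = (n/σ²)/(n/σ² + 1/τ₀²) = 0.224490/(0.224490+0.0103069) = 0.95610.
Posterior mean = w·x̄ + (1−w)·μ₀ = 0.95610·39.24 + 0.043897·28.95 = 38.788.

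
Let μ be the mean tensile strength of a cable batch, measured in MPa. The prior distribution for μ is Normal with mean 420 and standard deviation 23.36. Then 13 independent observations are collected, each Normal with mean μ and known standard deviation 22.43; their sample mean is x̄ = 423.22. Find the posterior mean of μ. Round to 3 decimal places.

With known σ, the Normal prior is conjugate. Weight on the data is w = (n/σ²)/(n/σ² + 1/τ₀²) = 0.0258395/(0.0258395+0.00183254) = 0.93378.
Posterior mean = w·x̄ + (1−w)·μ₀ = 0.93378·423.22 + 0.066224·420 = 423.007.

Posterior mean ≈ 423.007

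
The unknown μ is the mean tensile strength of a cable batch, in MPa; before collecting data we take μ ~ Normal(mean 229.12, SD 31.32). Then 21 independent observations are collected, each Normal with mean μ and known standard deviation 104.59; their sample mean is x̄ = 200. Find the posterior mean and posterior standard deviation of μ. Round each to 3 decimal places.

With known σ, the Normal prior is conjugate. Weight on the data is w = (n/σ²)/(n/σ² + 1/τ₀²) = 0.00191972/(0.00191972+0.00101943) = 0.65316.
Posterior mean = w·x̄ + (1−w)·μ₀ = 0.65316·200 + 0.34684·229.12 = 210.100. Posterior variance = 1/(0.00191972+0.00101943) = 340.234, so SD = 18.445.

Posterior mean ≈ 210.100; posterior SD ≈ 18.445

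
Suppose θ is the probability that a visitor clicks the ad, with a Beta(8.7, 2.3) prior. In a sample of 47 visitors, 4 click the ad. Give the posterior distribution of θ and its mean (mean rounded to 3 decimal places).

Posterior: Beta(12.7, 45.3); mean ≈ 0.219

Observing 4 successes and 43 failures updates Beta(8.7, 2.3) by adding the success and failure counts to the two shape parameters: α = 8.7+4 = 12.7, β = 2.3+43 = 45.3.
Posterior mean = α/(α+β) = 12.7/58 = 0.219.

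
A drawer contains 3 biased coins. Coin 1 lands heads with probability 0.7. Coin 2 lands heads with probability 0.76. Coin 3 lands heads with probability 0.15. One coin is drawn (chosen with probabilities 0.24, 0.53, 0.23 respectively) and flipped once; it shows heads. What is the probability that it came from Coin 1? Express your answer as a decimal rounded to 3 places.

P(heads|C1) = 0.7; P(heads|C2) = 0.76; P(heads|C3) = 0.15.
Prior × likelihood for each source: 0.24·0.7=0.1680, 0.53·0.76=0.4028, 0.23·0.15=0.03450. Summing gives P(heads) = 0.60530.
P(Coin 1 | heads) = 0.1680 / 0.60530 = 0.278.

Posterior probability ≈ 0.278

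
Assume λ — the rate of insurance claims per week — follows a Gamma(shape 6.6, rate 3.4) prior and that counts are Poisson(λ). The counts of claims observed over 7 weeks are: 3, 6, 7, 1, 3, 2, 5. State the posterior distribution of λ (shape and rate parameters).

Posterior: Gamma(shape=33.6, rate=10.4)

Total count ∑xᵢ = 27 over n = 7 weeks.
Gamma is conjugate to the Poisson likelihood: posterior is Gamma(shape = 6.6+27 = 33.6, rate = 3.4+7 = 10.4).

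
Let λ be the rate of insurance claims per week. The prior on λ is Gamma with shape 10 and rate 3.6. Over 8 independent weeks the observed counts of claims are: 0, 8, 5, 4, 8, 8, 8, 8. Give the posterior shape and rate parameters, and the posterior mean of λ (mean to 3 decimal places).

Posterior: Gamma(shape=59, rate=11.6); mean ≈ 5.086

Total count ∑xᵢ = 49 over n = 8 weeks.
Gamma is conjugate to the Poisson likelihood: posterior is Gamma(shape = 10+49 = 59, rate = 3.6+8 = 11.6).
E[λ | data] = 59/11.6 = 5.086.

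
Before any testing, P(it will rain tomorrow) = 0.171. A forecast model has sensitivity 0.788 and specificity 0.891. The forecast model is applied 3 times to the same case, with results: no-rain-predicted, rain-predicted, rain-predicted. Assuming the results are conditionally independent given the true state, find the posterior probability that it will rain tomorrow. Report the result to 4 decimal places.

Let H be the event that it will rain tomorrow; start with P(H) = 0.171. P('rain-predicted'|H) = 0.788, P('rain-predicted'|¬H) = 0.109.
Update on result 1 ('no-rain-predicted'): P(H) ← 0.212·0.1710 / (0.212·0.1710 + 0.891·0.8290) = 0.036252/0.77489 = 0.0468.
Update on result 2 ('rain-predicted'): P(H) ← 0.788·0.0468 / (0.788·0.0468 + 0.109·0.9532) = 0.036865/0.14077 = 0.2619.
Update on result 3 ('rain-predicted'): P(H) ← 0.788·0.2619 / (0.788·0.2619 + 0.109·0.7381) = 0.20637/0.28682 = 0.7195.

Posterior P(H) ≈ 0.7195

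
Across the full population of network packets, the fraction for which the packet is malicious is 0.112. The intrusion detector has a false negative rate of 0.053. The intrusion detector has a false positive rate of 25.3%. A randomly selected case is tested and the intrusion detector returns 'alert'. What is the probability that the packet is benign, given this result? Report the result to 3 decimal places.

P(¬H | E) ≈ 0.679

Let H be the event that the packet is malicious. P(H) = 0.112, so P(¬H) = 0.888. With E the 'alert' result, P(E|H) = 0.947 and P(E|¬H) = 0.253.
P(E) = 0.947·0.112 + 0.253·0.888 = 0.10606 + 0.22466 = 0.33073.
By Bayes' theorem, P(H|E) = 0.10606 / 0.33073 = 0.321. Hence P(¬H|E) = 1 − 0.321 = 0.679.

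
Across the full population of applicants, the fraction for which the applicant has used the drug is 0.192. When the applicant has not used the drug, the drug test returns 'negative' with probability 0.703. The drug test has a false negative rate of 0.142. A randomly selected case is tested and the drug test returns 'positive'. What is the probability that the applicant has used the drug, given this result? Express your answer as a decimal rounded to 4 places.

P(H | E) ≈ 0.4070

Let H be the event that the applicant has used the drug. P(H) = 0.192, so P(¬H) = 0.808. With E the 'positive' result, P(E|H) = 0.858 and P(E|¬H) = 0.297.
P(E) = 0.858·0.192 + 0.297·0.808 = 0.16474 + 0.23998 = 0.40471.
By Bayes' theorem, P(H|E) = 0.16474 / 0.40471 = 0.4070.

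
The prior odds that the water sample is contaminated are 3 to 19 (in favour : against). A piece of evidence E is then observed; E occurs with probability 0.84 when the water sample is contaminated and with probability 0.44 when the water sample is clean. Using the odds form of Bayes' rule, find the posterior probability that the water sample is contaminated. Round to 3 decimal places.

Prior odds = 3/19 = 0.15789.
Likelihood ratio for E = 0.84/0.44 = 1.9091.
Posterior odds = prior odds × LR = 0.30144.
Posterior probability = odds/(1+odds) = 0.30144/1.3014 = 0.232.

Posterior probability ≈ 0.232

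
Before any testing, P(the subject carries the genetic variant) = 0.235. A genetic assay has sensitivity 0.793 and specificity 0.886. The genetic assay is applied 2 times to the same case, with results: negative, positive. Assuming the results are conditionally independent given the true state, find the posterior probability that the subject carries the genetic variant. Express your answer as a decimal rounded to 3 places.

Let H be the event that the subject carries the genetic variant; start with P(H) = 0.235. P('positive'|H) = 0.793, P('positive'|¬H) = 0.114.
Update on result 1 ('negative'): P(H) ← 0.207·0.2350 / (0.207·0.2350 + 0.886·0.7650) = 0.048645/0.72643 = 0.0670.
Update on result 2 ('positive'): P(H) ← 0.793·0.0670 / (0.793·0.0670 + 0.114·0.9330) = 0.053102/0.15947 = 0.3330.

Posterior P(H) ≈ 0.333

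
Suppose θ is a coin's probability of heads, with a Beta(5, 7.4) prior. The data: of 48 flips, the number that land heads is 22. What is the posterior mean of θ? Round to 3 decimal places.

Posterior mean ≈ 0.447

Observing 22 successes and 26 failures updates Beta(5, 7.4) by adding the success and failure counts to the two shape parameters: α = 5+22 = 27, β = 7.4+26 = 33.4.
Posterior mean = α/(α+β) = 27/60.4 = 0.447.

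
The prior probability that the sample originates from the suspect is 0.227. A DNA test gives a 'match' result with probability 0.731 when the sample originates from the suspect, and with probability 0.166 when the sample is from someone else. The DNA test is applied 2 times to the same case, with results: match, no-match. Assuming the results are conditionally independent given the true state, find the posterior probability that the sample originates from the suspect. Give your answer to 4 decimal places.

Posterior P(H) ≈ 0.2943

Let H be the event that the sample originates from the suspect; start with P(H) = 0.227. P('match'|H) = 0.731, P('match'|¬H) = 0.166.
Update on result 1 ('match'): P(H) ← 0.731·0.2270 / (0.731·0.2270 + 0.166·0.7730) = 0.16594/0.29426 = 0.5639.
Update on result 2 ('no-match'): P(H) ← 0.269·0.5639 / (0.269·0.5639 + 0.834·0.4361) = 0.15170/0.51538 = 0.2943.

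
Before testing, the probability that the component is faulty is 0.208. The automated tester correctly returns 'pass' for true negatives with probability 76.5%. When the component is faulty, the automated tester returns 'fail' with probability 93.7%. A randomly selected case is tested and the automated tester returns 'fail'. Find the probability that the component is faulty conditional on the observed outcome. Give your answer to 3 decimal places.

Let H be the event that the component is faulty. P(H) = 0.208, so P(¬H) = 0.792. With E the 'fail' result, P(E|H) = 0.937 and P(E|¬H) = 0.235.
P(E) = 0.937·0.208 + 0.235·0.792 = 0.19490 + 0.18612 = 0.38102.
By Bayes' theorem, P(H|E) = 0.19490 / 0.38102 = 0.512.

P(H | E) ≈ 0.512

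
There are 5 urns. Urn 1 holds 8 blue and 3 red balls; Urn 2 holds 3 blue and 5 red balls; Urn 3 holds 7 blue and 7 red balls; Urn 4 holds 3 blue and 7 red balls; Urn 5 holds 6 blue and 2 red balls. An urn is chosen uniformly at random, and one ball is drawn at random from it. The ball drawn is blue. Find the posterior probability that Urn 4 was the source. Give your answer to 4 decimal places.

Posterior probability ≈ 0.1131

P(blue|Urn 1) = 0.7273; P(blue|Urn 2) = 0.375; P(blue|Urn 3) = 0.5; P(blue|Urn 4) = 0.3; P(blue|Urn 5) = 0.75.
Prior × likelihood for each source: 0.2·0.7273=0.1455, 0.2·0.375=0.07500, 0.2·0.5=0.1000, 0.2·0.3=0.06000, 0.2·0.75=0.1500. Summing gives P(blue) = 0.53045.
P(Urn 4 | blue) = 0.06000 / 0.53045 = 0.1131.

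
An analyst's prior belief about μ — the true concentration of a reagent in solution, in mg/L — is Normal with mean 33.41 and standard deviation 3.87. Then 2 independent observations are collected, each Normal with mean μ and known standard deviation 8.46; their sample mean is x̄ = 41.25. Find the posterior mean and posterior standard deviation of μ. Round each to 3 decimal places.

Prior precision 1/τ₀² = 1/3.87² = 0.0667695; data precision n/σ² = 2/8.46² = 0.0279440.
Posterior precision = 0.0667695 + 0.0279440 = 0.0947135, giving posterior SD = 1/√0.0947135 = 3.249.
Posterior mean = (0.0667695·33.41 + 0.0279440·41.25) / 0.0947135 = 35.723.

Posterior mean ≈ 35.723; posterior SD ≈ 3.249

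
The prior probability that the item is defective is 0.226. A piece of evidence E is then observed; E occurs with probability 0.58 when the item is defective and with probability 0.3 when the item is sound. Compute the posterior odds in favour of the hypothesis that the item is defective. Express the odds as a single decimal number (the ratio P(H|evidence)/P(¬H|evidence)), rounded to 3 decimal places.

Prior odds = 0.226/(1−0.226) = 0.29199.
Likelihood ratio for E = 0.58/0.3 = 1.9333.
Posterior odds = prior odds × LR = 0.56451.

Posterior odds ≈ 0.565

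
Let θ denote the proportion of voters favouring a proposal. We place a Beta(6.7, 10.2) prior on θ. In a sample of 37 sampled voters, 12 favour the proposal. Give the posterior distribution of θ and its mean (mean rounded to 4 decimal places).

Posterior: Beta(18.7, 35.2); mean ≈ 0.3469

Observing 12 successes and 25 failures updates Beta(6.7, 10.2) by adding the success and failure counts to the two shape parameters: α = 6.7+12 = 18.7, β = 10.2+25 = 35.2.
Posterior mean = α/(α+β) = 18.7/53.9 = 0.3469.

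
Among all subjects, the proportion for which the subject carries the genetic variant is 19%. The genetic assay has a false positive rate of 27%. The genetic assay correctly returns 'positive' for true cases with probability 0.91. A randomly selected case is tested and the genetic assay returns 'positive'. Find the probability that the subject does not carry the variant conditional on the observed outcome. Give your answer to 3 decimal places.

Write H for 'the subject carries the genetic variant'. Prior odds H:¬H = 0.19/0.81 = 0.23457. For the 'positive' outcome, the likelihood ratio is 0.91/0.27 = 3.3704.
Posterior odds = 0.23457 × 3.3704 = 0.79058, so P(H|E) = 0.79058/(1+0.79058) = 0.442. Then P(¬H|E) = 1 − 0.442 = 0.558.

P(¬H | E) ≈ 0.558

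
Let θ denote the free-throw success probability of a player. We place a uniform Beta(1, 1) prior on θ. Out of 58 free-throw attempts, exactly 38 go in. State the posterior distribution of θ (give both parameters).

Posterior: Beta(39, 21)

The binomial likelihood is conjugate to the Beta prior: with 38 successes and 20 failures, the posterior is Beta(1+38, 1+20) = Beta(39, 21).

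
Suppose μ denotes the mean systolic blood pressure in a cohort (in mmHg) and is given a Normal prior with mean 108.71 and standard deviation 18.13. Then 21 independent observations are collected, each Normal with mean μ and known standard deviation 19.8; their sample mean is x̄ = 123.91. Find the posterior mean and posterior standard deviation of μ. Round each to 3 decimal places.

Posterior mean ≈ 123.093; posterior SD ≈ 4.203

Prior precision 1/τ₀² = 1/18.13² = 0.00304232; data precision n/σ² = 21/19.8² = 0.0535660.
Posterior precision = 0.00304232 + 0.0535660 = 0.0566083, giving posterior SD = 1/√0.0566083 = 4.203.
Posterior mean = (0.00304232·108.71 + 0.0535660·123.91) / 0.0566083 = 123.093.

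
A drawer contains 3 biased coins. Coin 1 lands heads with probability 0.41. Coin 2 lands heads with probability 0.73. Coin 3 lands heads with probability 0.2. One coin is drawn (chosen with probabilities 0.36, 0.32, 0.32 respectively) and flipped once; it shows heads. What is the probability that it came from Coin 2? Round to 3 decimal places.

Posterior probability ≈ 0.525

P(heads|C1) = 0.41; P(heads|C2) = 0.73; P(heads|C3) = 0.2.
Prior × likelihood for each source: 0.36·0.41=0.1476, 0.32·0.73=0.2336, 0.32·0.2=0.06400. Summing gives P(heads) = 0.44520.
P(Coin 2 | heads) = 0.2336 / 0.44520 = 0.525.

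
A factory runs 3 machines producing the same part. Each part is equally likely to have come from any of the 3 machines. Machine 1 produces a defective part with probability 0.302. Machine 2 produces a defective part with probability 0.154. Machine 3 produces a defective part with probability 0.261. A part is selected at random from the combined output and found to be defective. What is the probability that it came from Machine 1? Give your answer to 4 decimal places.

Posterior probability ≈ 0.4212

Tabulate prior·likelihood by source: [1] prior 0.333333, lik 0.302, product 0.1007; [2] prior 0.333333, lik 0.154, product 0.05133; [3] prior 0.333333, lik 0.261, product 0.08700.
Normalizing constant = 0.23900; the posterior for Machine 1 is its product over the sum, 0.1007/0.23900 = 0.4212.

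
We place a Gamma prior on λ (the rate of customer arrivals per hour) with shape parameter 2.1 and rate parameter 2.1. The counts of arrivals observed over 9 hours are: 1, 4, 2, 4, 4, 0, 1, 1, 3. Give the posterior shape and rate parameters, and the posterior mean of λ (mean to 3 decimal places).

The Poisson likelihood adds the total count to the shape and the number of exposure periods to the rate. Here ∑xᵢ = 20 and n = 9, so shape 2.1→22.1 and rate 2.1→11.1.
Posterior mean = shape/rate = 22.1/11.1 = 1.991.

Posterior: Gamma(shape=22.1, rate=11.1); mean ≈ 1.991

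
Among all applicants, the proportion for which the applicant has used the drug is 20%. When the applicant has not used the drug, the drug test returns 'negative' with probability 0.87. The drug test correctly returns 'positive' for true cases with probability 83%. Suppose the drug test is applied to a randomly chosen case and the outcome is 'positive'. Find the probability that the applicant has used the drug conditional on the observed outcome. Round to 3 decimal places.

P(H | E) ≈ 0.615

Let H be the event that the applicant has used the drug. P(H) = 0.2, so P(¬H) = 0.8. With E the 'positive' result, P(E|H) = 0.83 and P(E|¬H) = 0.13.
P(E) = 0.83·0.2 + 0.13·0.8 = 0.16600 + 0.10400 = 0.27000.
By Bayes' theorem, P(H|E) = 0.16600 / 0.27000 = 0.615.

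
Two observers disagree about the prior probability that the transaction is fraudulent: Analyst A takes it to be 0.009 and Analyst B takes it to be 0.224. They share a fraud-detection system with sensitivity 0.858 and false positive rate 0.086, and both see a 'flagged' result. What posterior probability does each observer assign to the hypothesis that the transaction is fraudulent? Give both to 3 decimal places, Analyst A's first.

The likelihood ratio for a 'flagged' result is 0.858/0.086 = 9.9767.
Analyst A: prior odds 0.009/0.991 = 0.0090817; posterior odds 0.090606; posterior probability 0.083.
Analyst B: prior odds 0.224/0.776 = 0.28866; posterior odds 2.8799; posterior probability 0.742.

Analyst A: 0.083; Analyst B: 0.742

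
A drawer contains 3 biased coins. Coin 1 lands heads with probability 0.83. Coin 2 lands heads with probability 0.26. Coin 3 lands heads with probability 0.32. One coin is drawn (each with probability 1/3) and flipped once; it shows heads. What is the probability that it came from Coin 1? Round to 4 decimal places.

Tabulate prior·likelihood by source: [1] prior 0.333333, lik 0.83, product 0.2767; [2] prior 0.333333, lik 0.26, product 0.08667; [3] prior 0.333333, lik 0.32, product 0.1067.
Normalizing constant = 0.47000; the posterior for Coin 1 is its product over the sum, 0.2767/0.47000 = 0.5887.

Posterior probability ≈ 0.5887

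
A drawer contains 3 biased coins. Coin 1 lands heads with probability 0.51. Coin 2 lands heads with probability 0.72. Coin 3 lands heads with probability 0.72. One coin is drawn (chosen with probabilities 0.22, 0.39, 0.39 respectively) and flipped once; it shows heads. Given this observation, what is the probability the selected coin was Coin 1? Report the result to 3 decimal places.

Posterior probability ≈ 0.167

P(heads|C1) = 0.51; P(heads|C2) = 0.72; P(heads|C3) = 0.72.
Prior × likelihood for each source: 0.22·0.51=0.1122, 0.39·0.72=0.2808, 0.39·0.72=0.2808. Summing gives P(heads) = 0.67380.
P(Coin 1 | heads) = 0.1122 / 0.67380 = 0.167.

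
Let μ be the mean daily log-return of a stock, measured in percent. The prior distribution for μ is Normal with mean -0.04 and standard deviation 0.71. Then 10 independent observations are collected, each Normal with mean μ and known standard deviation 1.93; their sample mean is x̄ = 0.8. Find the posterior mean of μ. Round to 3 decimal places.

Posterior mean ≈ 0.443

Prior precision 1/τ₀² = 1/0.71² = 1.98373; data precision n/σ² = 10/1.93² = 2.68464.
Posterior precision = 1.98373 + 2.68464 = 4.66837.
Posterior mean = (1.98373·-0.04 + 2.68464·0.8) / 4.66837 = 0.443.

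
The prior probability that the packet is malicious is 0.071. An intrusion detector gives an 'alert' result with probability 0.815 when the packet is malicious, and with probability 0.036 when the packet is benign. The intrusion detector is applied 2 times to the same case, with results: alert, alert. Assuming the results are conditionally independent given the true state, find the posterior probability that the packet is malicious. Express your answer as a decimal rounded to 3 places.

With H the event that the packet is malicious, the joint likelihood of the observed sequence is P(data|H) = 0.815·0.815 = 0.66422 and P(data|¬H) = 0.036·0.036 = 0.0012960.
Bayes: P(H|data) = 0.071·0.66422 / (0.071·0.66422 + 0.929·0.0012960) = 0.047160/0.048364 = 0.9751.

Posterior P(H) ≈ 0.975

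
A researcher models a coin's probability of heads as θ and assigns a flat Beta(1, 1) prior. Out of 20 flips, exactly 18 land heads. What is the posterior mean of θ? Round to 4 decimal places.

Posterior mean ≈ 0.8636

The binomial likelihood is conjugate to the Beta prior: with 18 successes and 2 failures, the posterior is Beta(1+18, 1+2) = Beta(19, 3).
Posterior mean = α/(α+β) = 19/22 = 0.8636.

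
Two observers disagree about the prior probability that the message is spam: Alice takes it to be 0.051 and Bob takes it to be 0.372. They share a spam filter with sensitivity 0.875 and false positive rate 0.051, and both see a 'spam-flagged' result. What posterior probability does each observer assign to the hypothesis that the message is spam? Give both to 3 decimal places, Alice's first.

Alice: 0.480; Bob: 0.910

P('+'|H) = 0.875, P('+'|¬H) = 0.051.
Alice: numerator 0.875·0.051 = 0.044625; evidence = 0.044625+0.051·0.949 = 0.093024; posterior = 0.480.
Bob: numerator 0.875·0.372 = 0.32550; evidence = 0.32550+0.051·0.628 = 0.35753; posterior = 0.910.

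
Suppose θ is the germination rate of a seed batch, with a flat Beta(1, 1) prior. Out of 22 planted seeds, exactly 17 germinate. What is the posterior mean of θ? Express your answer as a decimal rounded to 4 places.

The binomial likelihood is conjugate to the Beta prior: with 17 successes and 5 failures, the posterior is Beta(1+17, 1+5) = Beta(18, 6).
E[θ | data] = 18/(18+6) = 0.7500.

Posterior mean ≈ 0.7500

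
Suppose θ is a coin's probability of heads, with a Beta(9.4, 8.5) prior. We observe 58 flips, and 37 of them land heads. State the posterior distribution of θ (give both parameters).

The binomial likelihood is conjugate to the Beta prior: with 37 successes and 21 failures, the posterior is Beta(9.4+37, 8.5+21) = Beta(46.4, 29.5).

Posterior: Beta(46.4, 29.5)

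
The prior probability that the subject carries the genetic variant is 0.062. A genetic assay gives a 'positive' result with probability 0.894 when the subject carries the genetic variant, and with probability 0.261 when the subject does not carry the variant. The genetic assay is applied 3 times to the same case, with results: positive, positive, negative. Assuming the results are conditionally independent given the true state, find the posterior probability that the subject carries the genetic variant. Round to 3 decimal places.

With H the event that the subject carries the genetic variant, the joint likelihood of the observed sequence is P(data|H) = 0.894·0.894·0.106 = 0.084719 and P(data|¬H) = 0.261·0.261·0.739 = 0.050341.
Bayes: P(H|data) = 0.062·0.084719 / (0.062·0.084719 + 0.938·0.050341) = 0.0052526/0.052473 = 0.1001.

Posterior P(H) ≈ 0.100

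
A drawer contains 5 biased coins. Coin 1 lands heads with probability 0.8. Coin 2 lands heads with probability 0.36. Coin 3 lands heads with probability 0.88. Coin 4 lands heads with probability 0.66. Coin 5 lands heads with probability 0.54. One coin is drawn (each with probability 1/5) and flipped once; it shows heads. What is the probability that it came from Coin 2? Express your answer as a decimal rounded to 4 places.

Posterior probability ≈ 0.1111

Tabulate prior·likelihood by source: [1] prior 0.2, lik 0.8, product 0.1600; [2] prior 0.2, lik 0.36, product 0.07200; [3] prior 0.2, lik 0.88, product 0.1760; [4] prior 0.2, lik 0.66, product 0.1320; [5] prior 0.2, lik 0.54, product 0.1080.
Normalizing constant = 0.64800; the posterior for Coin 2 is its product over the sum, 0.07200/0.64800 = 0.1111.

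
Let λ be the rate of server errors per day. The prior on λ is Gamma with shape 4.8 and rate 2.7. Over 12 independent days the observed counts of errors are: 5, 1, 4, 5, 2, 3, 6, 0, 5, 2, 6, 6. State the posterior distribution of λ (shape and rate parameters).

The Poisson likelihood adds the total count to the shape and the number of exposure periods to the rate. Here ∑xᵢ = 45 and n = 12, so shape 4.8→49.8 and rate 2.7→14.7.

Posterior: Gamma(shape=49.8, rate=14.7)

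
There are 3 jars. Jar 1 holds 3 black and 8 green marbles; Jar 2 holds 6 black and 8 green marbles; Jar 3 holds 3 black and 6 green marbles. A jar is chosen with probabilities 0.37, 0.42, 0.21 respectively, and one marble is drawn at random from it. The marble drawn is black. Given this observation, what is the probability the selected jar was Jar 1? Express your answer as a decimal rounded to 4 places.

Posterior probability ≈ 0.2876

P(black|Jar 1) = 0.2727; P(black|Jar 2) = 0.4286; P(black|Jar 3) = 0.3333.
Prior × likelihood for each source: 0.37·0.2727=0.1009, 0.42·0.4286=0.1800, 0.21·0.3333=0.07000. Summing gives P(black) = 0.35091.
P(Jar 1 | black) = 0.1009 / 0.35091 = 0.2876.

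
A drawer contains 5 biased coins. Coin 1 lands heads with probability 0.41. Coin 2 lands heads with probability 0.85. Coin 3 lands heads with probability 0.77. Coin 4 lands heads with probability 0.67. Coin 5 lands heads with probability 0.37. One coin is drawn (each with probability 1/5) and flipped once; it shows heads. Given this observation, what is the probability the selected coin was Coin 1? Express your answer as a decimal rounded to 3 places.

Posterior probability ≈ 0.134

Tabulate prior·likelihood by source: [1] prior 0.2, lik 0.41, product 0.08200; [2] prior 0.2, lik 0.85, product 0.1700; [3] prior 0.2, lik 0.77, product 0.1540; [4] prior 0.2, lik 0.67, product 0.1340; [5] prior 0.2, lik 0.37, product 0.07400.
Normalizing constant = 0.61400; the posterior for Coin 1 is its product over the sum, 0.08200/0.61400 = 0.134.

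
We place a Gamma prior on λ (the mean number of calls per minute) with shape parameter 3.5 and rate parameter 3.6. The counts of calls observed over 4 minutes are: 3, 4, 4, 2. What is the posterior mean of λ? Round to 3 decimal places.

Posterior mean ≈ 2.171

Total count ∑xᵢ = 13 over n = 4 minutes.
Gamma is conjugate to the Poisson likelihood: posterior is Gamma(shape = 3.5+13 = 16.5, rate = 3.6+4 = 7.6).
Posterior mean = shape/rate = 16.5/7.6 = 2.171.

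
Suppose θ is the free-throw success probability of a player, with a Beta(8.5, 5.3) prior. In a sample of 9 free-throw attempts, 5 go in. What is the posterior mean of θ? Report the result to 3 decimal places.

Observing 5 successes and 4 failures updates Beta(8.5, 5.3) by adding the success and failure counts to the two shape parameters: α = 8.5+5 = 13.5, β = 5.3+4 = 9.3.
E[θ | data] = 13.5/(13.5+9.3) = 0.592.

Posterior mean ≈ 0.592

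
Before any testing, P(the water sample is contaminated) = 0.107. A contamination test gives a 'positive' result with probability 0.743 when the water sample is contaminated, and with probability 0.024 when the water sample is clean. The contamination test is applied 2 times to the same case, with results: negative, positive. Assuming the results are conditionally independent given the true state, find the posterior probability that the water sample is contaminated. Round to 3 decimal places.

With H the event that the water sample is contaminated, the joint likelihood of the observed sequence is P(data|H) = 0.257·0.743 = 0.19095 and P(data|¬H) = 0.976·0.024 = 0.023424.
Bayes: P(H|data) = 0.107·0.19095 / (0.107·0.19095 + 0.893·0.023424) = 0.020432/0.041349 = 0.4941.

Posterior P(H) ≈ 0.494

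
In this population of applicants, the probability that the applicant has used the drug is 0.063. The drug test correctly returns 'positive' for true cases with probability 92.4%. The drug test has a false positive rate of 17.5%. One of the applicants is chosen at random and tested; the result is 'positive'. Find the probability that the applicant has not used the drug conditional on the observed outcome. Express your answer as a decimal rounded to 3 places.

P(¬H | E) ≈ 0.738

Let H be the event that the applicant has used the drug. P(H) = 0.063, so P(¬H) = 0.937. With E the 'positive' result, P(E|H) = 0.924 and P(E|¬H) = 0.175.
P(E) = 0.924·0.063 + 0.175·0.937 = 0.058212 + 0.16398 = 0.22219.
By Bayes' theorem, P(H|E) = 0.058212 / 0.22219 = 0.262. Hence P(¬H|E) = 1 − 0.262 = 0.738.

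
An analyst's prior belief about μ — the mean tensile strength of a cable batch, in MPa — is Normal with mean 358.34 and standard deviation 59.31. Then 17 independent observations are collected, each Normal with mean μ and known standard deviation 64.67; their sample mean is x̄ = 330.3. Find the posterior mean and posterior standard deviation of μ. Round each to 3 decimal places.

Posterior mean ≈ 332.133; posterior SD ≈ 15.164

With known σ, the Normal prior is conjugate. Weight on the data is w = (n/σ²)/(n/σ² + 1/τ₀²) = 0.00406484/(0.00406484+0.00028428) = 0.93464.
Posterior mean = w·x̄ + (1−w)·μ₀ = 0.93464·330.3 + 0.065365·358.34 = 332.133. Posterior variance = 1/(0.00406484+0.00028428) = 229.932, so SD = 15.164.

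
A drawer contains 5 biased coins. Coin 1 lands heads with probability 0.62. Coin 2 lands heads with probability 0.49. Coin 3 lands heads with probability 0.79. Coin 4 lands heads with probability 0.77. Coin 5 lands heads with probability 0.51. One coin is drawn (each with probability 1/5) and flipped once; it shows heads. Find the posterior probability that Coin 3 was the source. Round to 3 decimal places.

P(heads|C1) = 0.62; P(heads|C2) = 0.49; P(heads|C3) = 0.79; P(heads|C4) = 0.77; P(heads|C5) = 0.51.
Prior × likelihood for each source: 0.2·0.62=0.1240, 0.2·0.49=0.09800, 0.2·0.79=0.1580, 0.2·0.77=0.1540, 0.2·0.51=0.1020. Summing gives P(heads) = 0.63600.
P(Coin 3 | heads) = 0.1580 / 0.63600 = 0.248.

Posterior probability ≈ 0.248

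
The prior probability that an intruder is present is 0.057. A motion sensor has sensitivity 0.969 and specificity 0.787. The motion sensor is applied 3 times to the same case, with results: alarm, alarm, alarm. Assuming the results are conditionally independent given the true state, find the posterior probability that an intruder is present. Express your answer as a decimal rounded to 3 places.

Posterior P(H) ≈ 0.851

With H the event that an intruder is present, the joint likelihood of the observed sequence is P(data|H) = 0.969·0.969·0.969 = 0.90985 and P(data|¬H) = 0.213·0.213·0.213 = 0.0096636.
Bayes: P(H|data) = 0.057·0.90985 / (0.057·0.90985 + 0.943·0.0096636) = 0.051862/0.060974 = 0.8505.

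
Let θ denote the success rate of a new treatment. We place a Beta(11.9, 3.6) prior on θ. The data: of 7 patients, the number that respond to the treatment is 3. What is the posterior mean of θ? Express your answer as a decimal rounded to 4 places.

The binomial likelihood is conjugate to the Beta prior: with 3 successes and 4 failures, the posterior is Beta(11.9+3, 3.6+4) = Beta(14.9, 7.6).
Posterior mean = α/(α+β) = 14.9/22.5 = 0.6622.

Posterior mean ≈ 0.6622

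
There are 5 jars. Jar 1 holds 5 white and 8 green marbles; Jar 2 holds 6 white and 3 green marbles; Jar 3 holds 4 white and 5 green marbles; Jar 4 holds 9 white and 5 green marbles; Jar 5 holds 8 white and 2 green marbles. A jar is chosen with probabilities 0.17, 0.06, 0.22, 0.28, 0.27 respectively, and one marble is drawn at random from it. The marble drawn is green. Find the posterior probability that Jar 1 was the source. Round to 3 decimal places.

Tabulate prior·likelihood by source: [1] prior 0.17, lik 0.6154, product 0.1046; [2] prior 0.06, lik 0.3333, product 0.02000; [3] prior 0.22, lik 0.5556, product 0.1222; [4] prior 0.28, lik 0.3571, product 0.1000; [5] prior 0.27, lik 0.2, product 0.05400.
Normalizing constant = 0.40084; the posterior for Jar 1 is its product over the sum, 0.1046/0.40084 = 0.261.

Posterior probability ≈ 0.261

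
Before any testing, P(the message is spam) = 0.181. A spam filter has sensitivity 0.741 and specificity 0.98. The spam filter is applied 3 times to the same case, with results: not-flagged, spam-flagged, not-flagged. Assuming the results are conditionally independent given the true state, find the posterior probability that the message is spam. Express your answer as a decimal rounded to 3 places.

Let H be the event that the message is spam; start with P(H) = 0.181. P('spam-flagged'|H) = 0.741, P('spam-flagged'|¬H) = 0.02.
Update on result 1 ('not-flagged'): P(H) ← 0.259·0.1810 / (0.259·0.1810 + 0.98·0.8190) = 0.046879/0.84950 = 0.0552.
Update on result 2 ('spam-flagged'): P(H) ← 0.741·0.0552 / (0.741·0.0552 + 0.02·0.9448) = 0.040892/0.059788 = 0.6839.
Update on result 3 ('not-flagged'): P(H) ← 0.259·0.6839 / (0.259·0.6839 + 0.98·0.3161) = 0.17714/0.48688 = 0.3638.

Posterior P(H) ≈ 0.364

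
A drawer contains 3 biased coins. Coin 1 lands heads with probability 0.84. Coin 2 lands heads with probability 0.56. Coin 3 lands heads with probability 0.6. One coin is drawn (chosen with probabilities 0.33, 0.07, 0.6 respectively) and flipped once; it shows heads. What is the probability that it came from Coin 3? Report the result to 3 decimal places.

Posterior probability ≈ 0.532

P(heads|C1) = 0.84; P(heads|C2) = 0.56; P(heads|C3) = 0.6.
Prior × likelihood for each source: 0.33·0.84=0.2772, 0.07·0.56=0.03920, 0.6·0.6=0.3600. Summing gives P(heads) = 0.67640.
P(Coin 3 | heads) = 0.3600 / 0.67640 = 0.532.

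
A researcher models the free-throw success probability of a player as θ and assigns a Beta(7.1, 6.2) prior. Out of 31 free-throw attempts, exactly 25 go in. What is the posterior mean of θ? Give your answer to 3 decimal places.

Posterior mean ≈ 0.725

Observing 25 successes and 6 failures updates Beta(7.1, 6.2) by adding the success and failure counts to the two shape parameters: α = 7.1+25 = 32.1, β = 6.2+6 = 12.2.
E[θ | data] = 32.1/(32.1+12.2) = 0.725.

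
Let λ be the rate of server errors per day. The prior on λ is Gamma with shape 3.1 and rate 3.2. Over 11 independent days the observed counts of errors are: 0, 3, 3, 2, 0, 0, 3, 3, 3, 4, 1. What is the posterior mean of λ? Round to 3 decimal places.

Posterior mean ≈ 1.768

Total count ∑xᵢ = 22 over n = 11 days.
Gamma is conjugate to the Poisson likelihood: posterior is Gamma(shape = 3.1+22 = 25.1, rate = 3.2+11 = 14.2).
Posterior mean = shape/rate = 25.1/14.2 = 1.768.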